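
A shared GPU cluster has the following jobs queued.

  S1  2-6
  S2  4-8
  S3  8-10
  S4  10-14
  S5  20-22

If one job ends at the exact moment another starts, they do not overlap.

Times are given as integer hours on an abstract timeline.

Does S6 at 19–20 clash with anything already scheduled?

No — it doesn't clash with anything

S1: ends 6 at or before S6 starts 19 → clear.
S2: ends 8 at or before S6 starts 19 → clear.
S3: ends 10 at or before S6 starts 19 → clear.
S4: ends 14 at or before S6 starts 19 → clear.
S5: starts 20 at or after S6 ends 20 → clear.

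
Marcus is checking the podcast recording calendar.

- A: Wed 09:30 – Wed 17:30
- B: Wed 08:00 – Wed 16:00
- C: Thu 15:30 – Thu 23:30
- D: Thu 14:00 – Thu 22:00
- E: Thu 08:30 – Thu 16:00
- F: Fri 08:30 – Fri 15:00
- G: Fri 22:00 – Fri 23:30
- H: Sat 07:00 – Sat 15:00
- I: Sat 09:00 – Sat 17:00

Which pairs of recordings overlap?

Sorted by start: B, A, E, D, C, F, G, H, I.
A starts before B ends → B and A overlap.
E starts after B ends, so nothing later overlaps B either.
E starts after A ends, so nothing later overlaps A either.
D starts before E ends → E and D overlap.
C starts before E ends → E and C overlap.
F starts after E ends, so nothing later overlaps E either.
C starts before D ends → D and C overlap.
F starts after D ends, so nothing later overlaps D either.
F starts after C ends, so nothing later overlaps C either.
G starts after F ends, so nothing later overlaps F either.
H starts after G ends, so nothing later overlaps G either.
I starts before H ends → H and I overlap.

A & B, C & D, C & E, D & E, H & I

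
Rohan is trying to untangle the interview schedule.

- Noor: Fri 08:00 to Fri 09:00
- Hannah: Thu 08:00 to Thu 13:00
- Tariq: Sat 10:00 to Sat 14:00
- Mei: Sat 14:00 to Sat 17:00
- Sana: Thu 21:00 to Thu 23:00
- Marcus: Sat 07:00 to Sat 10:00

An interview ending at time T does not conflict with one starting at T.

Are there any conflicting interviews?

Check each pair: they overlap iff neither finishes before the other starts.
Sorted by start: Hannah, Sana, Noor, Marcus, Tariq, Mei.
Sana starts after Hannah ends, so nothing later overlaps Hannah either.
Noor starts after Sana ends, so nothing later overlaps Sana either.
Marcus starts after Noor ends, so nothing later overlaps Noor either.
Tariq starts exactly when Marcus ends (back-to-back, no overlap), so nothing later overlaps Marcus either.
Mei starts exactly when Tariq ends (back-to-back, no overlap).
Every pair is clear; the schedule has no overlaps.

No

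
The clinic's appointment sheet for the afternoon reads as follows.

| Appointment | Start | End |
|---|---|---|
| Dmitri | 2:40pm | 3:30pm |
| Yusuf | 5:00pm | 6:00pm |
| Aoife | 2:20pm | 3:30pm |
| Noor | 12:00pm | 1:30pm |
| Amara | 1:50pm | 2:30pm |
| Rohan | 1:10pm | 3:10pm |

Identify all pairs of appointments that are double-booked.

Amara & Aoife, Amara & Rohan, Aoife & Dmitri, Aoife & Rohan, Dmitri & Rohan, Noor & Rohan

Sorted by start: Noor, Rohan, Amara, Aoife, Dmitri, Yusuf.
Rohan starts before Noor ends → Noor and Rohan overlap.
Amara starts after Noor ends, so nothing later overlaps Noor either.
Amara starts before Rohan ends → Rohan and Amara overlap.
Aoife starts before Rohan ends → Rohan and Aoife overlap.
Dmitri starts before Rohan ends → Rohan and Dmitri overlap.
Yusuf starts after Rohan ends.
Aoife starts before Amara ends → Amara and Aoife overlap.
Dmitri starts after Amara ends, so nothing later overlaps Amara either.
Dmitri starts before Aoife ends → Aoife and Dmitri overlap.
Yusuf starts after Aoife ends.
Yusuf starts after Dmitri ends.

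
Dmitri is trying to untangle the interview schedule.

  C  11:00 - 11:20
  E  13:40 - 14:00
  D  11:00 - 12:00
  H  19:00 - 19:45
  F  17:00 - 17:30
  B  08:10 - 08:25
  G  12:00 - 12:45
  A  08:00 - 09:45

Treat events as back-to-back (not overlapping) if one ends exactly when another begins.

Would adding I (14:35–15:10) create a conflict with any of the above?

A: ends 09:45 at or before I starts 14:35 → clear.
B: ends 08:25 at or before I starts 14:35 → clear.
C: ends 11:20 at or before I starts 14:35 → clear.
D: ends 12:00 at or before I starts 14:35 → clear.
G: ends 12:45 at or before I starts 14:35 → clear.
E: ends 14:00 at or before I starts 14:35 → clear.
F: starts 17:00 at or after I ends 15:10 → clear.
H: starts 19:00 at or after I ends 15:10 → clear.

No — it doesn't clash with anything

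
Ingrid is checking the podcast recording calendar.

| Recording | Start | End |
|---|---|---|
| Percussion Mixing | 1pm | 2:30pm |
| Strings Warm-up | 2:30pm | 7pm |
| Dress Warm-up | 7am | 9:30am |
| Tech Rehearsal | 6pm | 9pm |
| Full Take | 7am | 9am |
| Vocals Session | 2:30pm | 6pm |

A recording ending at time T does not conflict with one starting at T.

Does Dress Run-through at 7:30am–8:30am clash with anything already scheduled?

Yes — it overlaps Dress Warm-up, Full Take

Dress Warm-up: starts 7am before Dress Run-through ends 8:30am, and ends 9:30am after Dress Run-through starts 7:30am → overlap.
Full Take: starts 7am before Dress Run-through ends 8:30am, and ends 9am after Dress Run-through starts 7:30am → overlap.
Percussion Mixing: starts 1pm at or after Dress Run-through ends 8:30am → clear.
Vocals Session: starts 2:30pm at or after Dress Run-through ends 8:30am → clear.
Strings Warm-up: starts 2:30pm at or after Dress Run-through ends 8:30am → clear.
Tech Rehearsal: starts 6pm at or after Dress Run-through ends 8:30am → clear.
Dress Run-through overlaps Dress Warm-up, Full Take.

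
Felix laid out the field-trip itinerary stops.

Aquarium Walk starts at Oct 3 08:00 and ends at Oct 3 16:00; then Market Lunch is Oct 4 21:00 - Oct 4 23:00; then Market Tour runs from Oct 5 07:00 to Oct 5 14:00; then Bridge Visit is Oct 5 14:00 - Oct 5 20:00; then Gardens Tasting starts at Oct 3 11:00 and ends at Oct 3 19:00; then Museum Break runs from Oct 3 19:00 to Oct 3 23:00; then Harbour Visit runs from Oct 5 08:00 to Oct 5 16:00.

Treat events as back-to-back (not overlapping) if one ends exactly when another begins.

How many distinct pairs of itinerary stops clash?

Sorted by start: Aquarium Walk, Gardens Tasting, Museum Break, Market Lunch, Market Tour, Harbour Visit, Bridge Visit.
Gardens Tasting starts before Aquarium Walk ends → Aquarium Walk and Gardens Tasting overlap.
Museum Break starts after Aquarium Walk ends; Aquarium Walk is clear from here.
Museum Break starts exactly when Gardens Tasting ends (back-to-back, no overlap); Gardens Tasting is clear from here.
Market Lunch starts after Museum Break ends; Museum Break is clear from here.
Market Tour starts after Market Lunch ends; Market Lunch is clear from here.
Harbour Visit starts before Market Tour ends → Market Tour and Harbour Visit overlap.
Bridge Visit starts exactly when Market Tour ends (back-to-back, no overlap).
Bridge Visit starts before Harbour Visit ends → Harbour Visit and Bridge Visit overlap.
Overlapping pairs: Aquarium Walk & Gardens Tasting, Bridge Visit & Harbour Visit, Harbour Visit & Market Tour — 3 in total.

3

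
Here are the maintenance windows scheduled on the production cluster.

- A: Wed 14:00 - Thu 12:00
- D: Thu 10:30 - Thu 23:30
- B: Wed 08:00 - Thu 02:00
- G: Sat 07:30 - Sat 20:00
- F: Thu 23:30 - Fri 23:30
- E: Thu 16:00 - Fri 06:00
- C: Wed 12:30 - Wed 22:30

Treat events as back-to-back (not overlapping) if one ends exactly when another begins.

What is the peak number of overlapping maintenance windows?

Walk through starts and ends in time order (an end at T is processed before a start at T):
Wed 08:00 start B → 1
Wed 12:30 start C → 2
Wed 14:00 start A → 3
Wed 22:30 end C → 2
Thu 02:00 end B → 1
Thu 10:30 start D → 2
Thu 12:00 end A → 1
Thu 16:00 start E → 2
Thu 23:30 end D → 1
Thu 23:30 start F → 2
Fri 06:00 end E → 1
Fri 23:30 end F → 0
Sat 07:30 start G → 1
Sat 20:00 end G → 0
Peak is 3, at Wed 14:00 (A, B, C).

3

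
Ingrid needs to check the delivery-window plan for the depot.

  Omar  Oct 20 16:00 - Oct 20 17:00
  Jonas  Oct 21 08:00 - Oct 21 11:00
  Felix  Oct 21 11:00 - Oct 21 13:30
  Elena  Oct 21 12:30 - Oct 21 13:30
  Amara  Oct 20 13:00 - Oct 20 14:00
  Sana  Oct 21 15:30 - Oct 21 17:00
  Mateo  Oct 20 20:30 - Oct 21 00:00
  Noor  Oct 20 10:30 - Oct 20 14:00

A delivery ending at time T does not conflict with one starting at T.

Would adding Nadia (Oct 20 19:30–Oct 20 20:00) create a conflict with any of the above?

No — it doesn't clash with anything

Noor: ends Oct 20 14:00 at or before Nadia starts Oct 20 19:30 → clear.
Amara: ends Oct 20 14:00 at or before Nadia starts Oct 20 19:30 → clear.
Omar: ends Oct 20 17:00 at or before Nadia starts Oct 20 19:30 → clear.
Mateo: starts Oct 20 20:30 at or after Nadia ends Oct 20 20:00 → clear.
Jonas: starts Oct 21 08:00 at or after Nadia ends Oct 20 20:00 → clear.
Felix: starts Oct 21 11:00 at or after Nadia ends Oct 20 20:00 → clear.
Elena: starts Oct 21 12:30 at or after Nadia ends Oct 20 20:00 → clear.
Sana: starts Oct 21 15:30 at or after Nadia ends Oct 20 20:00 → clear.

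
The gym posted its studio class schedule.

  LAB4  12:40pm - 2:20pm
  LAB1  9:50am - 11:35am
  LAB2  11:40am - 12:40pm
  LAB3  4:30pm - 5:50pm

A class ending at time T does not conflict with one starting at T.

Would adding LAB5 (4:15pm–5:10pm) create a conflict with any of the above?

Yes — it overlaps LAB3

LAB1: ends 11:35am at or before LAB5 starts 4:15pm → clear.
LAB2: ends 12:40pm at or before LAB5 starts 4:15pm → clear.
LAB4: ends 2:20pm at or before LAB5 starts 4:15pm → clear.
LAB3: starts 4:30pm before LAB5 ends 5:10pm, and ends 5:50pm after LAB5 starts 4:15pm → overlap.
LAB5 overlaps LAB3.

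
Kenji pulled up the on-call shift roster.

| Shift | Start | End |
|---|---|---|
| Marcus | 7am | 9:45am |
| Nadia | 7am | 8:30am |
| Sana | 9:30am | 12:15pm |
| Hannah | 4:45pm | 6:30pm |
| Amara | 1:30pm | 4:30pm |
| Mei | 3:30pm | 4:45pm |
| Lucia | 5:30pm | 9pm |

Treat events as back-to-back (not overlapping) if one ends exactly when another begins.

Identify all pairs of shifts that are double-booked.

Amara & Mei, Hannah & Lucia, Marcus & Nadia, Marcus & Sana

Sorted by start: Marcus, Nadia, Sana, Amara, Mei, Hannah, Lucia.
Nadia starts before Marcus ends → Marcus and Nadia overlap.
Sana starts before Marcus ends → Marcus and Sana overlap.
Amara starts after Marcus ends, so Marcus has no further overlaps.
Sana starts after Nadia ends, so Nadia has no further overlaps.
Amara starts after Sana ends, so Sana has no further overlaps.
Mei starts before Amara ends → Amara and Mei overlap.
Hannah starts after Amara ends, so Amara has no further overlaps.
Hannah starts exactly when Mei ends (back-to-back, no overlap), so Mei has no further overlaps.
Lucia starts before Hannah ends → Hannah and Lucia overlap.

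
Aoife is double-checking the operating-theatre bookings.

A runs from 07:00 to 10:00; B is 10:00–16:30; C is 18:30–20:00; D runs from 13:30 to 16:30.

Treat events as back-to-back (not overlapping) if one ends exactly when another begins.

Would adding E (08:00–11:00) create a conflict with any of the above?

A: starts 07:00 before E ends 11:00, and ends 10:00 after E starts 08:00 → overlap.
B: starts 10:00 before E ends 11:00, and ends 16:30 after E starts 08:00 → overlap.
D: starts 13:30 at or after E ends 11:00 → clear.
C: starts 18:30 at or after E ends 11:00 → clear.
E overlaps A, B.

Yes — it overlaps A, B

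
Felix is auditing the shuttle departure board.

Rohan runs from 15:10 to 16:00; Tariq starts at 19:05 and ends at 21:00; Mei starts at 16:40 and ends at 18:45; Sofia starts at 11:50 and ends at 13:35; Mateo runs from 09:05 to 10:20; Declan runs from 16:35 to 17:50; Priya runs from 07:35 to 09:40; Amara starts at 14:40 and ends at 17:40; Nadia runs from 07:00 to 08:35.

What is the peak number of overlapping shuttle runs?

3

Sweep the timeline, counting +1 at each start and −1 at each end (ends before starts at a tie):
07:00 start Nadia → 1
07:35 start Priya → 2
08:35 end Nadia → 1
09:05 start Mateo → 2
09:40 end Priya → 1
10:20 end Mateo → 0
11:50 start Sofia → 1
13:35 end Sofia → 0
14:40 start Amara → 1
15:10 start Rohan → 2
16:00 end Rohan → 1
16:35 start Declan → 2
16:40 start Mei → 3
17:40 end Amara → 2
17:50 end Declan → 1
18:45 end Mei → 0
19:05 start Tariq → 1
21:00 end Tariq → 0
Peak is 3, at 16:40 (Amara, Declan, Mei).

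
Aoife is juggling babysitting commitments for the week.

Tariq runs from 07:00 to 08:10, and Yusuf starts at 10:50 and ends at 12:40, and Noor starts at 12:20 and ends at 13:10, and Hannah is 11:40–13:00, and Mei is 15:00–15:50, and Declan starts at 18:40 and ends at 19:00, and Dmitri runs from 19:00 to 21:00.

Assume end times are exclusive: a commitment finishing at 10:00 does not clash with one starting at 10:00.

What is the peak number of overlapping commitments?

3

Sort all start/end points and keep a running count:
07:00 start Tariq → 1
08:10 end Tariq → 0
10:50 start Yusuf → 1
11:40 start Hannah → 2
12:20 start Noor → 3
12:40 end Yusuf → 2
13:00 end Hannah → 1
13:10 end Noor → 0
15:00 start Mei → 1
15:50 end Mei → 0
18:40 start Declan → 1
19:00 end Declan → 0
19:00 start Dmitri → 1
21:00 end Dmitri → 0
Peak is 3, at 12:20 (Hannah, Noor, Yusuf).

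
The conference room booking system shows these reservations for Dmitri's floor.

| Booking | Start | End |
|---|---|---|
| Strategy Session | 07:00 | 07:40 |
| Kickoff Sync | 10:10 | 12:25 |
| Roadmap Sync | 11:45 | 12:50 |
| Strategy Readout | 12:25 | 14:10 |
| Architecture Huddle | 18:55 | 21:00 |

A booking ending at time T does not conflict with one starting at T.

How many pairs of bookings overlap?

2

Sorted by start: Strategy Session, Kickoff Sync, Roadmap Sync, Strategy Readout, Architecture Huddle.
Kickoff Sync starts after Strategy Session ends — done with Strategy Session.
Roadmap Sync starts before Kickoff Sync ends → Kickoff Sync and Roadmap Sync overlap.
Strategy Readout starts exactly when Kickoff Sync ends (back-to-back, no overlap) — done with Kickoff Sync.
Strategy Readout starts before Roadmap Sync ends → Roadmap Sync and Strategy Readout overlap.
Architecture Huddle starts after Roadmap Sync ends.
Architecture Huddle starts after Strategy Readout ends.
Overlapping pairs: Kickoff Sync & Roadmap Sync, Roadmap Sync & Strategy Readout — 2 in total.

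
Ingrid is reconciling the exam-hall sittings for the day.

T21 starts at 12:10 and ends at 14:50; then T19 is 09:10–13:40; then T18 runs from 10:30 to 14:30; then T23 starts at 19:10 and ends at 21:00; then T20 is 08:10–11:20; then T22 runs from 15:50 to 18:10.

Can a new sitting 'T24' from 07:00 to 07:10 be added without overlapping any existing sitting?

Yes — the slot is free

T20: starts 08:10 at or after T24 ends 07:10 → clear.
T19: starts 09:10 at or after T24 ends 07:10 → clear.
T18: starts 10:30 at or after T24 ends 07:10 → clear.
T21: starts 12:10 at or after T24 ends 07:10 → clear.
T22: starts 15:50 at or after T24 ends 07:10 → clear.
T23: starts 19:10 at or after T24 ends 07:10 → clear.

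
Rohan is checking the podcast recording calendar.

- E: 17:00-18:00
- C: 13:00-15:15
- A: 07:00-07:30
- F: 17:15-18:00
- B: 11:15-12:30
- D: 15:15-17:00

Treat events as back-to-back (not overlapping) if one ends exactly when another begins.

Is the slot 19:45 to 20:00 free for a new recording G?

A: ends 07:30 at or before G starts 19:45 → clear.
B: ends 12:30 at or before G starts 19:45 → clear.
C: ends 15:15 at or before G starts 19:45 → clear.
D: ends 17:00 at or before G starts 19:45 → clear.
E: ends 18:00 at or before G starts 19:45 → clear.
F: ends 18:00 at or before G starts 19:45 → clear.

Yes — the slot is free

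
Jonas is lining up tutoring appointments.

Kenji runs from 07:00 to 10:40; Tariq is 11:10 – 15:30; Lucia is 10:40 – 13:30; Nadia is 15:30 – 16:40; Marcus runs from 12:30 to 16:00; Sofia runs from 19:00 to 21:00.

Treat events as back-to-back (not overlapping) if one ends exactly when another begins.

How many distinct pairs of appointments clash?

Two intervals overlap when each starts before the other ends.
Sorted by start: Kenji, Lucia, Tariq, Marcus, Nadia, Sofia.
Lucia starts exactly when Kenji ends (back-to-back, no overlap), so nothing later overlaps Kenji either.
Tariq starts before Lucia ends → Lucia and Tariq overlap.
Marcus starts before Lucia ends → Lucia and Marcus overlap.
Nadia starts after Lucia ends, so nothing later overlaps Lucia either.
Marcus starts before Tariq ends → Tariq and Marcus overlap.
Nadia starts exactly when Tariq ends (back-to-back, no overlap), so nothing later overlaps Tariq either.
Nadia starts before Marcus ends → Marcus and Nadia overlap.
Sofia starts after Marcus ends.
Sofia starts after Nadia ends.
Overlapping pairs: Lucia & Marcus, Lucia & Tariq, Marcus & Nadia, Marcus & Tariq — 4 in total.

4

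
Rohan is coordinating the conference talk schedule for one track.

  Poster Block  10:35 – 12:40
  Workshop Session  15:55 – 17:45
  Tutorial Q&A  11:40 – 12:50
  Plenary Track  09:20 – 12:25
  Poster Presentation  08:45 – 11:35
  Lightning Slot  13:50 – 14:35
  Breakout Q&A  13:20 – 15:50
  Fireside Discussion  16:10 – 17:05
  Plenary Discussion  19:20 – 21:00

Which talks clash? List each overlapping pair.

Breakout Q&A & Lightning Slot, Fireside Discussion & Workshop Session, Plenary Track & Poster Block, Plenary Track & Poster Presentation, Plenary Track & Tutorial Q&A, Poster Block & Poster Presentation, Poster Block & Tutorial Q&A

Sorted by start: Poster Presentation, Plenary Track, Poster Block, Tutorial Q&A, Breakout Q&A, Lightning Slot, Workshop Session, Fireside Discussion, Plenary Discussion.
Plenary Track starts before Poster Presentation ends → Poster Presentation and Plenary Track overlap.
Poster Block starts before Poster Presentation ends → Poster Presentation and Poster Block overlap.
Tutorial Q&A starts after Poster Presentation ends, so Poster Presentation has no further overlaps.
Poster Block starts before Plenary Track ends → Plenary Track and Poster Block overlap.
Tutorial Q&A starts before Plenary Track ends → Plenary Track and Tutorial Q&A overlap.
Breakout Q&A starts after Plenary Track ends, so Plenary Track has no further overlaps.
Tutorial Q&A starts before Poster Block ends → Poster Block and Tutorial Q&A overlap.
Breakout Q&A starts after Poster Block ends, so Poster Block has no further overlaps.
Breakout Q&A starts after Tutorial Q&A ends, so Tutorial Q&A has no further overlaps.
Lightning Slot starts before Breakout Q&A ends → Breakout Q&A and Lightning Slot overlap.
Workshop Session starts after Breakout Q&A ends, so Breakout Q&A has no further overlaps.
Workshop Session starts after Lightning Slot ends, so Lightning Slot has no further overlaps.
Fireside Discussion starts before Workshop Session ends → Workshop Session and Fireside Discussion overlap.
Plenary Discussion starts after Workshop Session ends.
Plenary Discussion starts after Fireside Discussion ends.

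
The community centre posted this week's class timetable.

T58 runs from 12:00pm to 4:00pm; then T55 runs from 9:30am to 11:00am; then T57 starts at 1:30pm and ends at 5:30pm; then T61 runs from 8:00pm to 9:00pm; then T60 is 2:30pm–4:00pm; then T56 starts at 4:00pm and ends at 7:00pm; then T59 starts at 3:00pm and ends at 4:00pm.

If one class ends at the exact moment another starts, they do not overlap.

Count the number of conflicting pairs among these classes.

7

Two intervals overlap when each starts before the other ends.
Sorted by start: T55, T58, T57, T60, T59, T56, T61.
T58 starts after T55 ends, so T55 has no further overlaps.
T57 starts before T58 ends → T58 and T57 overlap.
T60 starts before T58 ends → T58 and T60 overlap.
T59 starts before T58 ends → T58 and T59 overlap.
T56 starts exactly when T58 ends (back-to-back, no overlap), so T58 has no further overlaps.
T60 starts before T57 ends → T57 and T60 overlap.
T59 starts before T57 ends → T57 and T59 overlap.
T56 starts before T57 ends → T57 and T56 overlap.
T61 starts after T57 ends.
T59 starts before T60 ends → T60 and T59 overlap.
T56 starts exactly when T60 ends (back-to-back, no overlap), so T60 has no further overlaps.
T56 starts exactly when T59 ends (back-to-back, no overlap), so T59 has no further overlaps.
T61 starts after T56 ends.
Overlapping pairs: T56 & T57, T57 & T58, T57 & T59, T57 & T60, T58 & T59, T58 & T60, T59 & T60 — 7 in total.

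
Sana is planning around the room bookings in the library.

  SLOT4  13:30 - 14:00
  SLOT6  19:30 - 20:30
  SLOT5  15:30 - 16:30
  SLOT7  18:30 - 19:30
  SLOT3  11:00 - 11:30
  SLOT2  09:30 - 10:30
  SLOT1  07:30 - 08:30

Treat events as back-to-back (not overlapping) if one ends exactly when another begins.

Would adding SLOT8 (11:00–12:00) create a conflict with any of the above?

Yes — it overlaps SLOT3

SLOT1: ends 08:30 at or before SLOT8 starts 11:00 → clear.
SLOT2: ends 10:30 at or before SLOT8 starts 11:00 → clear.
SLOT3: starts 11:00 before SLOT8 ends 12:00, and ends 11:30 after SLOT8 starts 11:00 → overlap.
SLOT4: starts 13:30 at or after SLOT8 ends 12:00 → clear.
SLOT5: starts 15:30 at or after SLOT8 ends 12:00 → clear.
SLOT7: starts 18:30 at or after SLOT8 ends 12:00 → clear.
SLOT6: starts 19:30 at or after SLOT8 ends 12:00 → clear.
SLOT8 overlaps SLOT3.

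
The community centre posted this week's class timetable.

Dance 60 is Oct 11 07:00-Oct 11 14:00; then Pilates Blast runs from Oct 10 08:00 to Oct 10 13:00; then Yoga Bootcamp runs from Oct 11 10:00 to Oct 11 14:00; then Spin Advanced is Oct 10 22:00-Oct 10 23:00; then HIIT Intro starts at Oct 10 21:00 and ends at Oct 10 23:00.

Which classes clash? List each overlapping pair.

Dance 60 & Yoga Bootcamp, HIIT Intro & Spin Advanced

Sorted by start: Pilates Blast, HIIT Intro, Spin Advanced, Dance 60, Yoga Bootcamp.
HIIT Intro starts after Pilates Blast ends; Pilates Blast is clear from here.
Spin Advanced starts before HIIT Intro ends → HIIT Intro and Spin Advanced overlap.
Dance 60 starts after HIIT Intro ends; HIIT Intro is clear from here.
Dance 60 starts after Spin Advanced ends; Spin Advanced is clear from here.
Yoga Bootcamp starts before Dance 60 ends → Dance 60 and Yoga Bootcamp overlap.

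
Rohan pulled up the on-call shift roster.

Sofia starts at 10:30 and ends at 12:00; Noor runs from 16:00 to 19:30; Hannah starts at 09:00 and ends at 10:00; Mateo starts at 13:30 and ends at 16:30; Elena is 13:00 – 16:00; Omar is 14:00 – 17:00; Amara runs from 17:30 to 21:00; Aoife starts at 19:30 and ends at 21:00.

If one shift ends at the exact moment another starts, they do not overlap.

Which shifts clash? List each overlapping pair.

Sorted by start: Hannah, Sofia, Elena, Mateo, Omar, Noor, Amara, Aoife.
Sofia starts after Hannah ends; Hannah is clear from here.
Elena starts after Sofia ends; Sofia is clear from here.
Mateo starts before Elena ends → Elena and Mateo overlap.
Omar starts before Elena ends → Elena and Omar overlap.
Noor starts exactly when Elena ends (back-to-back, no overlap); Elena is clear from here.
Omar starts before Mateo ends → Mateo and Omar overlap.
Noor starts before Mateo ends → Mateo and Noor overlap.
Amara starts after Mateo ends; Mateo is clear from here.
Noor starts before Omar ends → Omar and Noor overlap.
Amara starts after Omar ends; Omar is clear from here.
Amara starts before Noor ends → Noor and Amara overlap.
Aoife starts exactly when Noor ends (back-to-back, no overlap).
Aoife starts before Amara ends → Amara and Aoife overlap.

Amara & Aoife, Amara & Noor, Elena & Mateo, Elena & Omar, Mateo & Noor, Mateo & Omar, Noor & Omar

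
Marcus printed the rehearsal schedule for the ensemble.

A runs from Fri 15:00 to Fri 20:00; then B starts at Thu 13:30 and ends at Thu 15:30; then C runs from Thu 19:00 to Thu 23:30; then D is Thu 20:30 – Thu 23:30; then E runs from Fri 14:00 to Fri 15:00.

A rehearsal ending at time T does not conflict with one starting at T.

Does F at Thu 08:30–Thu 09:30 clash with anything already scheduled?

No — it doesn't clash with anything

B: starts Thu 13:30 at or after F ends Thu 09:30 → clear.
C: starts Thu 19:00 at or after F ends Thu 09:30 → clear.
D: starts Thu 20:30 at or after F ends Thu 09:30 → clear.
E: starts Fri 14:00 at or after F ends Thu 09:30 → clear.
A: starts Fri 15:00 at or after F ends Thu 09:30 → clear.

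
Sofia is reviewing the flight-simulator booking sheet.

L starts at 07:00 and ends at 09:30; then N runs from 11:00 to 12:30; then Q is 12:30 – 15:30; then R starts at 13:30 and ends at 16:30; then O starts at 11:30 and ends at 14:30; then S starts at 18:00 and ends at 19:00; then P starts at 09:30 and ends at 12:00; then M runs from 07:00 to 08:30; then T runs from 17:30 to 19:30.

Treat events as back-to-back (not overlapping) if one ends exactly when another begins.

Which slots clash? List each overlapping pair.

L & M, N & O, N & P, O & P, O & Q, O & R, Q & R, S & T

Check each pair: they overlap iff neither finishes before the other starts.
Sorted by start: L, M, P, N, O, Q, R, T, S.
M starts before L ends → L and M overlap.
P starts exactly when L ends (back-to-back, no overlap), so L has no further overlaps.
P starts after M ends, so M has no further overlaps.
N starts before P ends → P and N overlap.
O starts before P ends → P and O overlap.
Q starts after P ends, so P has no further overlaps.
O starts before N ends → N and O overlap.
Q starts exactly when N ends (back-to-back, no overlap), so N has no further overlaps.
Q starts before O ends → O and Q overlap.
R starts before O ends → O and R overlap.
T starts after O ends, so O has no further overlaps.
R starts before Q ends → Q and R overlap.
T starts after Q ends, so Q has no further overlaps.
T starts after R ends, so R has no further overlaps.
S starts before T ends → T and S overlap.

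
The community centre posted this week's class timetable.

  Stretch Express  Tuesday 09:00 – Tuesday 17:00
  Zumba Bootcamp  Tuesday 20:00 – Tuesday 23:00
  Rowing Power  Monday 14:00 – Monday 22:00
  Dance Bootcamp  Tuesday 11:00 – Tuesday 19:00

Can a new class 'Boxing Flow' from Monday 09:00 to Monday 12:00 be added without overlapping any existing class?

Yes — the slot is free

Rowing Power: starts Monday 14:00 at or after Boxing Flow ends Monday 12:00 → clear.
Stretch Express: starts Tuesday 09:00 at or after Boxing Flow ends Monday 12:00 → clear.
Dance Bootcamp: starts Tuesday 11:00 at or after Boxing Flow ends Monday 12:00 → clear.
Zumba Bootcamp: starts Tuesday 20:00 at or after Boxing Flow ends Monday 12:00 → clear.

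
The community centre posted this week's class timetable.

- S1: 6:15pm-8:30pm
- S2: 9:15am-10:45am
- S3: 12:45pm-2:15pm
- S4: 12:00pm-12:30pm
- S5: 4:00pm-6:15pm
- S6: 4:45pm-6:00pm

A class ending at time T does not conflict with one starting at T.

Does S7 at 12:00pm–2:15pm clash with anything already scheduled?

S2: ends 10:45am at or before S7 starts 12:00pm → clear.
S4: starts 12:00pm before S7 ends 2:15pm, and ends 12:30pm after S7 starts 12:00pm → overlap.
S3: starts 12:45pm before S7 ends 2:15pm, and ends 2:15pm after S7 starts 12:00pm → overlap.
S5: starts 4:00pm at or after S7 ends 2:15pm → clear.
S6: starts 4:45pm at or after S7 ends 2:15pm → clear.
S1: starts 6:15pm at or after S7 ends 2:15pm → clear.
S7 overlaps S3, S4.

Yes — it overlaps S3, S4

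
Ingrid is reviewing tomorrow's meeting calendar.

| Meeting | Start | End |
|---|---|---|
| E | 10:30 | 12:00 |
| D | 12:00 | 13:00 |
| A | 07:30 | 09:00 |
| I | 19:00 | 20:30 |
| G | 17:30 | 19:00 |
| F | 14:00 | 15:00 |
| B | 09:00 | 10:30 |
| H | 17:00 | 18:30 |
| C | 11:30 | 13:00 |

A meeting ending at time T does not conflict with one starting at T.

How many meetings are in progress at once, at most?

2

Walk through starts and ends in time order (an end at T is processed before a start at T):
07:30 start A → 1
09:00 end A → 0
09:00 start B → 1
10:30 end B → 0
10:30 start E → 1
11:30 start C → 2
12:00 end E → 1
12:00 start D → 2
13:00 end C → 1
13:00 end D → 0
14:00 start F → 1
15:00 end F → 0
17:00 start H → 1
17:30 start G → 2
18:30 end H → 1
19:00 end G → 0
19:00 start I → 1
20:30 end I → 0
Peak is 2, at 11:30 (C, E).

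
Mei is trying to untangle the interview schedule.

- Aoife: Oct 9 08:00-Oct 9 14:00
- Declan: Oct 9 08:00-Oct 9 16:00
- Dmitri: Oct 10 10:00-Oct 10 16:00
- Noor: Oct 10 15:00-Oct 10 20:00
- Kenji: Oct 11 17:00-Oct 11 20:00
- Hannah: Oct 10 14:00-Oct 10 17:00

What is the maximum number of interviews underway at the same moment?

Walk through starts and ends in time order (an end at T is processed before a start at T):
Oct 9 08:00 start Aoife → 1
Oct 9 08:00 start Declan → 2
Oct 9 14:00 end Aoife → 1
Oct 9 16:00 end Declan → 0
Oct 10 10:00 start Dmitri → 1
Oct 10 14:00 start Hannah → 2
Oct 10 15:00 start Noor → 3
Oct 10 16:00 end Dmitri → 2
Oct 10 17:00 end Hannah → 1
Oct 10 20:00 end Noor → 0
Oct 11 17:00 start Kenji → 1
Oct 11 20:00 end Kenji → 0
Peak is 3, at Oct 10 15:00 (Dmitri, Hannah, Noor).

3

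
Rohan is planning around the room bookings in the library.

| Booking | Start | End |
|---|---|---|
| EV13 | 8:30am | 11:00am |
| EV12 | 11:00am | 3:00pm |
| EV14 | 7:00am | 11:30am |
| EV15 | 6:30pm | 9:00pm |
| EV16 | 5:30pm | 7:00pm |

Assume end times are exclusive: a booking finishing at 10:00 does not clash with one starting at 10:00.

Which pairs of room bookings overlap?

Two intervals overlap when each starts before the other ends.
Sorted by start: EV14, EV13, EV12, EV16, EV15.
EV13 starts before EV14 ends → EV14 and EV13 overlap.
EV12 starts before EV14 ends → EV14 and EV12 overlap.
EV16 starts after EV14 ends, so nothing later overlaps EV14 either.
EV12 starts exactly when EV13 ends (back-to-back, no overlap), so nothing later overlaps EV13 either.
EV16 starts after EV12 ends, so nothing later overlaps EV12 either.
EV15 starts before EV16 ends → EV16 and EV15 overlap.

EV12 & EV14, EV13 & EV14, EV15 & EV16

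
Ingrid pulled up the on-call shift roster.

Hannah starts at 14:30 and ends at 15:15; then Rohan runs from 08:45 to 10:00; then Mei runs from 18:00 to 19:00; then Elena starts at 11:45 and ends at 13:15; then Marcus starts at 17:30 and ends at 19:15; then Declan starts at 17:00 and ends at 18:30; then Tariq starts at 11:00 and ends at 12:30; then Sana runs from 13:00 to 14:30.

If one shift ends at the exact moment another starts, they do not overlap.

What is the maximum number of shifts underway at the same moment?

Walk through starts and ends in time order (an end at T is processed before a start at T):
08:45 start Rohan → 1
10:00 end Rohan → 0
11:00 start Tariq → 1
11:45 start Elena → 2
12:30 end Tariq → 1
13:00 start Sana → 2
13:15 end Elena → 1
14:30 end Sana → 0
14:30 start Hannah → 1
15:15 end Hannah → 0
17:00 start Declan → 1
17:30 start Marcus → 2
18:00 start Mei → 3
18:30 end Declan → 2
19:00 end Mei → 1
19:15 end Marcus → 0
Peak is 3, at 18:00 (Declan, Marcus, Mei).

3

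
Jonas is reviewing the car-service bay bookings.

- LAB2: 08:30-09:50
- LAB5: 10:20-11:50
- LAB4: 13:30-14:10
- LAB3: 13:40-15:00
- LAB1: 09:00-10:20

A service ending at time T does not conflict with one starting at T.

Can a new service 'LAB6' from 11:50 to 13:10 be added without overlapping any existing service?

Yes — the slot is free

LAB2: ends 09:50 at or before LAB6 starts 11:50 → clear.
LAB1: ends 10:20 at or before LAB6 starts 11:50 → clear.
LAB5: ends 11:50 at or before LAB6 starts 11:50 → clear.
LAB4: starts 13:30 at or after LAB6 ends 13:10 → clear.
LAB3: starts 13:40 at or after LAB6 ends 13:10 → clear.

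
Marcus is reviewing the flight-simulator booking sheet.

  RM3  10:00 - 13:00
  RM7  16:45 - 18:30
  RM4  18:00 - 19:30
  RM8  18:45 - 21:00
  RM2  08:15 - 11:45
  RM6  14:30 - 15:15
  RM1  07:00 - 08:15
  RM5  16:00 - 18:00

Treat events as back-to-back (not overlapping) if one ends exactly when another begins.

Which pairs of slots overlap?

RM2 & RM3, RM4 & RM7, RM4 & RM8, RM5 & RM7

Check each pair: they overlap iff neither finishes before the other starts.
Sorted by start: RM1, RM2, RM3, RM6, RM5, RM7, RM4, RM8.
RM2 starts exactly when RM1 ends (back-to-back, no overlap), so RM1 has no further overlaps.
RM3 starts before RM2 ends → RM2 and RM3 overlap.
RM6 starts after RM2 ends, so RM2 has no further overlaps.
RM6 starts after RM3 ends, so RM3 has no further overlaps.
RM5 starts after RM6 ends, so RM6 has no further overlaps.
RM7 starts before RM5 ends → RM5 and RM7 overlap.
RM4 starts exactly when RM5 ends (back-to-back, no overlap), so RM5 has no further overlaps.
RM4 starts before RM7 ends → RM7 and RM4 overlap.
RM8 starts after RM7 ends.
RM8 starts before RM4 ends → RM4 and RM8 overlap.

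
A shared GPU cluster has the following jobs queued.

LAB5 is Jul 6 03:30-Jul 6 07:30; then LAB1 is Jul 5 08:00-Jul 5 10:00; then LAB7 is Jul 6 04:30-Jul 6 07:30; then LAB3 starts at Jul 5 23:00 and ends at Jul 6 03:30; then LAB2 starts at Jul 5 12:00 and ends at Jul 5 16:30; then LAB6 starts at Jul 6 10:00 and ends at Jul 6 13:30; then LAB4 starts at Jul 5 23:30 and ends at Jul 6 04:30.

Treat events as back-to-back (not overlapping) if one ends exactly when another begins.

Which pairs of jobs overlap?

Sorted by start: LAB1, LAB2, LAB3, LAB4, LAB5, LAB7, LAB6.
LAB2 starts after LAB1 ends, so nothing later overlaps LAB1 either.
LAB3 starts after LAB2 ends, so nothing later overlaps LAB2 either.
LAB4 starts before LAB3 ends → LAB3 and LAB4 overlap.
LAB5 starts exactly when LAB3 ends (back-to-back, no overlap), so nothing later overlaps LAB3 either.
LAB5 starts before LAB4 ends → LAB4 and LAB5 overlap.
LAB7 starts exactly when LAB4 ends (back-to-back, no overlap), so nothing later overlaps LAB4 either.
LAB7 starts before LAB5 ends → LAB5 and LAB7 overlap.
LAB6 starts after LAB5 ends.
LAB6 starts after LAB7 ends.

LAB3 & LAB4, LAB4 & LAB5, LAB5 & LAB7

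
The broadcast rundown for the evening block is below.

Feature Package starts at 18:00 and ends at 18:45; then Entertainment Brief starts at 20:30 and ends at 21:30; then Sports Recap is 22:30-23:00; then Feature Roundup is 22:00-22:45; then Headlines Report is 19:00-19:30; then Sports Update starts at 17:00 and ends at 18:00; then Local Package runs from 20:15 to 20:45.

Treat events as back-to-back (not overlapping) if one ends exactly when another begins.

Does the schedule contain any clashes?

Sorted by start: Sports Update, Feature Package, Headlines Report, Local Package, Entertainment Brief, Feature Roundup, Sports Recap.
Feature Package starts exactly when Sports Update ends (back-to-back, no overlap); Sports Update is clear from here.
Headlines Report starts after Feature Package ends; Feature Package is clear from here.
Local Package starts after Headlines Report ends; Headlines Report is clear from here.
Entertainment Brief starts before Local Package ends → Local Package and Entertainment Brief overlap.
That's a conflict, so the schedule is not conflict-free.

Yes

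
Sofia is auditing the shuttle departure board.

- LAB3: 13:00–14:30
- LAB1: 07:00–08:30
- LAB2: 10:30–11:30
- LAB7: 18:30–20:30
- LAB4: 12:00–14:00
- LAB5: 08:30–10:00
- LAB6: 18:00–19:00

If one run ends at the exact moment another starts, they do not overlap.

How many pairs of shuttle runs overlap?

Check each pair: they overlap iff neither finishes before the other starts.
Sorted by start: LAB1, LAB5, LAB2, LAB4, LAB3, LAB6, LAB7.
LAB5 starts exactly when LAB1 ends (back-to-back, no overlap), so LAB1 has no further overlaps.
LAB2 starts after LAB5 ends, so LAB5 has no further overlaps.
LAB4 starts after LAB2 ends, so LAB2 has no further overlaps.
LAB3 starts before LAB4 ends → LAB4 and LAB3 overlap.
LAB6 starts after LAB4 ends, so LAB4 has no further overlaps.
LAB6 starts after LAB3 ends, so LAB3 has no further overlaps.
LAB7 starts before LAB6 ends → LAB6 and LAB7 overlap.
Overlapping pairs: LAB3 & LAB4, LAB6 & LAB7 — 2 in total.

2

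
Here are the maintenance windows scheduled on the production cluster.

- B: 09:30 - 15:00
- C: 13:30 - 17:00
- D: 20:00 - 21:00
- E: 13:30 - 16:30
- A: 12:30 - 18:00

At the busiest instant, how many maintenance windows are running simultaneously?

4

Sort all start/end points and keep a running count:
09:30 start B → 1
12:30 start A → 2
13:30 start C → 3
13:30 start E → 4
15:00 end B → 3
16:30 end E → 2
17:00 end C → 1
18:00 end A → 0
20:00 start D → 1
21:00 end D → 0
Peak is 4, at 13:30 (A, B, C, E).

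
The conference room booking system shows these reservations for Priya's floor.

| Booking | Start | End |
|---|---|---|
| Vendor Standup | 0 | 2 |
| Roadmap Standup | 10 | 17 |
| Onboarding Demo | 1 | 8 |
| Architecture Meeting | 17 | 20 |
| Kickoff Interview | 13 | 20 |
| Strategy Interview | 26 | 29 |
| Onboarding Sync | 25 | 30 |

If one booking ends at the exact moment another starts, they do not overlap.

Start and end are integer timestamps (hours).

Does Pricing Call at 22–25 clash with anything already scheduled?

No — it doesn't clash with anything

Vendor Standup: ends 2 at or before Pricing Call starts 22 → clear.
Onboarding Demo: ends 8 at or before Pricing Call starts 22 → clear.
Roadmap Standup: ends 17 at or before Pricing Call starts 22 → clear.
Kickoff Interview: ends 20 at or before Pricing Call starts 22 → clear.
Architecture Meeting: ends 20 at or before Pricing Call starts 22 → clear.
Onboarding Sync: starts 25 at or after Pricing Call ends 25 → clear.
Strategy Interview: starts 26 at or after Pricing Call ends 25 → clear.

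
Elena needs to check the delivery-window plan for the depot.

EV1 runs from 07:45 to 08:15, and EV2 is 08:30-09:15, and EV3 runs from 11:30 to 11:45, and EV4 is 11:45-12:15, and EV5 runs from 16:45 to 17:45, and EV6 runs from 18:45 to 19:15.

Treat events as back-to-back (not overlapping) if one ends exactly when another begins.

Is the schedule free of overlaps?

Yes

Check each pair: they overlap iff neither finishes before the other starts.
Sorted by start: EV1, EV2, EV3, EV4, EV5, EV6.
EV2 starts after EV1 ends; EV1 is clear from here.
EV3 starts after EV2 ends; EV2 is clear from here.
EV4 starts exactly when EV3 ends (back-to-back, no overlap); EV3 is clear from here.
EV5 starts after EV4 ends; EV4 is clear from here.
EV6 starts after EV5 ends.
Every pair is clear; the schedule has no overlaps.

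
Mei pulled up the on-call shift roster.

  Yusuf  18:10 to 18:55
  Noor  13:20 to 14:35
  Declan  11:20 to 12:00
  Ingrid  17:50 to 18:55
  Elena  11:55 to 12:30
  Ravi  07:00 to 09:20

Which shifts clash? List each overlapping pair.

Two intervals overlap when each starts before the other ends.
Sorted by start: Ravi, Declan, Elena, Noor, Ingrid, Yusuf.
Declan starts after Ravi ends, so Ravi has no further overlaps.
Elena starts before Declan ends → Declan and Elena overlap.
Noor starts after Declan ends, so Declan has no further overlaps.
Noor starts after Elena ends, so Elena has no further overlaps.
Ingrid starts after Noor ends, so Noor has no further overlaps.
Yusuf starts before Ingrid ends → Ingrid and Yusuf overlap.

Declan & Elena, Ingrid & Yusuf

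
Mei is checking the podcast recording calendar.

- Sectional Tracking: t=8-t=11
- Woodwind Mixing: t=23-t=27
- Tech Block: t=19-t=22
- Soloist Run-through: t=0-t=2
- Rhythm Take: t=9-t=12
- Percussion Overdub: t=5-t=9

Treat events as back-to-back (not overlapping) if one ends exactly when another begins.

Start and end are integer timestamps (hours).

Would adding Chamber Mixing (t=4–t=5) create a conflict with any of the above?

Soloist Run-through: ends t=2 at or before Chamber Mixing starts t=4 → clear.
Percussion Overdub: starts t=5 at or after Chamber Mixing ends t=5 → clear.
Sectional Tracking: starts t=8 at or after Chamber Mixing ends t=5 → clear.
Rhythm Take: starts t=9 at or after Chamber Mixing ends t=5 → clear.
Tech Block: starts t=19 at or after Chamber Mixing ends t=5 → clear.
Woodwind Mixing: starts t=23 at or after Chamber Mixing ends t=5 → clear.

No — it doesn't clash with anything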